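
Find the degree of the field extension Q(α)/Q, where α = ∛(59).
[Q(α):Q] = 3

The minimal polynomial of α is x^3 - 59, irreducible over Q since 59 is not a perfect cube (so x^3 - 59 has no rational root). Hence [Q(α):Q] = deg(m_α) = 3.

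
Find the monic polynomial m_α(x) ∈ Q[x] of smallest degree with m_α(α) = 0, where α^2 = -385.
m_α(x) = x^2 + 385

α satisfies α^2 + 385 = 0, so x^2 + 385 annihilates α. Since d = -385 is squarefree and ≠ 1, it is not a perfect square in Q, so x^2 + 385 has no rational root and is therefore irreducible over Q (a degree-2 polynomial over a field is irreducible iff it has no root). Hence m_α(x) = x^2 + 385.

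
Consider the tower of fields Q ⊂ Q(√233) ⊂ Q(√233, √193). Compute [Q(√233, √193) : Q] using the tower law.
[Q(√233, √193) : Q] = 4

[Q(√233):Q] = 2 (min poly x^2 - 233, irreducible since 233 is squarefree > 1). For the top step, suppose √193 ∈ Q(√233), say √193 = c + d√233 with c, d ∈ Q. Squaring: 193 = c^2 + 233d^2 + 2cd√233. Since √233 ∉ Q this forces 2cd = 0. If d = 0 then √193 = c ∈ Q, contradicting 193 squarefree > 1. If c = 0 then 193 = 233d^2, so 233·193 = (233d)^2 is a perfect square in Q — but 233·193 = 44969 is not a perfect square (since 233 and 193 are distinct squarefree integers). Contradiction. Hence √193 ∉ Q(√233), so x^2 - 193 stays irreducible over Q(√233) and [Q(√233, √193) : Q(√233)] = 2. By the tower law, [Q(√233, √193) : Q] = 2 · 2 = 4.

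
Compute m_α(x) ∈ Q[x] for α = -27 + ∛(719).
m_α(x) = x^3 + 81x^2 + 2187x + 18964

Set β = α + 27 = ∛(719), so β^3 = 719. Then (α + 27)^3 - 719 = 0, i.e. α is a root of g(x) = (x + 27)^3 - 719 = x^3 + 81x^2 + 2187x + 18964. Since g(x) = h(x + 27) where h(x) = x^3 - 719, and h is irreducible over Q (because 719 is not a perfect cube, so h has no rational root, and a monic cubic with no rational root is irreducible), g is also irreducible (irreducibility is preserved under the substitution x → x + 27). Hence m_α(x) = x^3 + 81x^2 + 2187x + 18964.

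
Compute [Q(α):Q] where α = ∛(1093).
[Q(α):Q] = 3

The minimal polynomial of α is x^3 - 1093, irreducible over Q since 1093 is not a perfect cube (so x^3 - 1093 has no rational root). Hence [Q(α):Q] = deg(m_α) = 3.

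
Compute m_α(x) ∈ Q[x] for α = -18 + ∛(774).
m_α(x) = x^3 + 54x^2 + 972x + 5058

Set β = α + 18 = ∛(774), so β^3 = 774. Then (α + 18)^3 - 774 = 0, i.e. α is a root of g(x) = (x + 18)^3 - 774 = x^3 + 54x^2 + 972x + 5058. Since g(x) = h(x + 18) where h(x) = x^3 - 774, and h is irreducible over Q (because 774 is not a perfect cube, so h has no rational root, and a monic cubic with no rational root is irreducible), g is also irreducible (irreducibility is preserved under the substitution x → x + 18). Hence m_α(x) = x^3 + 54x^2 + 972x + 5058.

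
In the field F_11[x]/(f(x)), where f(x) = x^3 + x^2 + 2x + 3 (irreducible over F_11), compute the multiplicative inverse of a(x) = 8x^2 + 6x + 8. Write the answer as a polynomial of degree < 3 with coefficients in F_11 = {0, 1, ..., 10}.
a(x)^(-1) ≡ x^2 + x + 1 (mod f(x))

Since f is irreducible over F_11, F_11[x]/(f) is a field and a(x) ≠ 0 has an inverse. Apply the extended Euclidean algorithm to f(x) and a(x) in F_11[x]: f(x) = (7x + 10)·a(x) + (7x);  a(x) = (9x + 4)·(7x) + (8). The last nonzero remainder is the constant 8 = gcd(f, a) in F_11. Back-substituting through the division chain expresses 8 = s(x)·a(x) + t(x)·f(x) with s(x) ≡ 8x^2 + 8x + 8 (mod f), so (8x^2 + 8x + 8)·a(x) ≡ 8 (mod f). Multiplying by 8^(-1) ≡ 7 in F_11 gives a(x)^(-1) ≡ 7·(8x^2 + 8x + 8) ≡ x^2 + x + 1 (mod f). Check: (8x^2 + 6x + 8)·(x^2 + x + 1) = 8x^4 + 3x^3 + 3x + 8 ≡ 1 (mod x^3 + x^2 + 2x + 3).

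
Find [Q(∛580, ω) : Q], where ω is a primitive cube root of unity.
[Q(∛580, ω) : Q] = 6

[Q(∛580):Q] = 3 (min poly x^3 - 580, irreducible since 580 is not a perfect cube). [Q(ω):Q] = 2 (min poly x^2 + x + 1). Since Q(∛580) ⊂ R and ω ∉ R, we have ω ∉ Q(∛580), so x^2 + x + 1 remains irreducible over Q(∛580) and [Q(∛580, ω) : Q(∛580)] = 2. By the tower law, [Q(∛580, ω) : Q] = 3 · 2 = 6. (In fact Q(∛580, ω) is the splitting field of x^3 - 580 over Q.)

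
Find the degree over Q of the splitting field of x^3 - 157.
[K : Q] = 6

The roots of x^3 - 157 are ∛157, ω∛157, ω^2∛157 where ω = e^(2πi/3) is a primitive cube root of unity, so K = Q(∛157, ω). Now [Q(∛157):Q] = 3 (since 157 is not a perfect cube, x^3 - 157 is irreducible) and [Q(ω):Q] = 2. Both 2 and 3 divide [K:Q], and [K:Q] ≤ 3·2 = 6, so [K:Q] = 6. (Equivalently: Q(∛157) ⊂ R but ω ∉ R, so [K : Q(∛157)] = 2.)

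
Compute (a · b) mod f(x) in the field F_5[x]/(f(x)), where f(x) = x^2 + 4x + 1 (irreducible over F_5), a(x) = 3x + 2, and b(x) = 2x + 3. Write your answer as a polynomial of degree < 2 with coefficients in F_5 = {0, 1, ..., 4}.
a · b ≡ 4x (mod f(x))

Multiply in F_5[x]: a(x)·b(x) = (3x + 2)·(2x + 3) = x^2 + 3x + 1. This has degree ≥ 2, so divide by f(x) over F_5: x^2 + 3x + 1 = (1)·(x^2 + 4x + 1) + (4x). Hence a·b ≡ 4x (mod f). (F_5[x]/(f) is a field with 5^2 = 25 elements since f is irreducible of degree 2.)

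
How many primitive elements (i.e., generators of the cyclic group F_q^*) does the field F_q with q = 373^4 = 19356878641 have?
There are φ(19356878640) = 4273766400 primitive elements

F_q^* is cyclic of order q - 1 = 19356878640. A cyclic group of order m has exactly φ(m) generators. Here m = 19356878640 = 2^4 · 3 · 5 · 11 · 17 · 31 · 13913, so the number of primitive elements is φ(19356878640) = 4273766400.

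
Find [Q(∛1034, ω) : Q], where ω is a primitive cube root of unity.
[Q(∛1034, ω) : Q] = 6

[Q(∛1034):Q] = 3 (min poly x^3 - 1034, irreducible since 1034 is not a perfect cube). [Q(ω):Q] = 2 (min poly x^2 + x + 1). Since Q(∛1034) ⊂ R and ω ∉ R, we have ω ∉ Q(∛1034), so x^2 + x + 1 remains irreducible over Q(∛1034) and [Q(∛1034, ω) : Q(∛1034)] = 2. By the tower law, [Q(∛1034, ω) : Q] = 3 · 2 = 6. (In fact Q(∛1034, ω) is the splitting field of x^3 - 1034 over Q.)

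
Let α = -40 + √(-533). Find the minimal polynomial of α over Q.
m_α(x) = x^2 + 80x + 2133

From α + 40 = √(-533), squaring gives (α + 40)^2 = -533, i.e. α^2 + 80α + 1600 = -533, so α^2 + 80α + 2133 = 0. The discriminant of x^2 + 80x + 2133 is (80)^2 - 4·(2133) = 6400 - 8532 = -2132, and 4·(-533) is not a perfect square in Q since -533 is squarefree and ≠ 1. Hence x^2 + 80x + 2133 is irreducible over Q and is the minimal polynomial of α.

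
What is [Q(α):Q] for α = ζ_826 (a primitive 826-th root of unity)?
[Q(α):Q] = 348

The minimal polynomial of ζ_826 over Q is the 826-th cyclotomic polynomial Φ_826(x), which is irreducible over Q and has degree φ(826) = 348. Hence [Q(α):Q] = φ(826) = 348.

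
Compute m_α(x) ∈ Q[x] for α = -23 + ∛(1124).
m_α(x) = x^3 + 69x^2 + 1587x + 11043

Set β = α + 23 = ∛(1124), so β^3 = 1124. Then (α + 23)^3 - 1124 = 0, i.e. α is a root of g(x) = (x + 23)^3 - 1124 = x^3 + 69x^2 + 1587x + 11043. Since g(x) = h(x + 23) where h(x) = x^3 - 1124, and h is irreducible over Q (because 1124 is not a perfect cube, so h has no rational root, and a monic cubic with no rational root is irreducible), g is also irreducible (irreducibility is preserved under the substitution x → x + 23). Hence m_α(x) = x^3 + 69x^2 + 1587x + 11043.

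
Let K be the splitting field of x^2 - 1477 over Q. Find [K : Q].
[K : Q] = 2

f(x) = x^2 - 1477 factors as (x - √1477)(x + √1477). The splitting field is K = Q(√1477). Since 1477 is squarefree and > 1, it is not a perfect square, so x^2 - 1477 is irreducible over Q and [Q(√1477) : Q] = 2. Hence [K : Q] = 2.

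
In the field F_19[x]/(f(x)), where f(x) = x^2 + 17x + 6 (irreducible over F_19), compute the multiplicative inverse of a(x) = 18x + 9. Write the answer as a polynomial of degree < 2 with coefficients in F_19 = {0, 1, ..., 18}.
a(x)^(-1) ≡ 8x + 18 (mod f(x))

Since f is irreducible over F_19, F_19[x]/(f) is a field and a(x) ≠ 0 has an inverse. Apply the extended Euclidean algorithm to f(x) and a(x) in F_19[x]: f(x) = (18x + 12)·a(x) + (12). The last nonzero remainder is the constant 12 = gcd(f, a) in F_19. Back-substituting through the division chain expresses 12 = s(x)·a(x) + t(x)·f(x) with s(x) ≡ x + 7 (mod f), so (x + 7)·a(x) ≡ 12 (mod f). Multiplying by 12^(-1) ≡ 8 in F_19 gives a(x)^(-1) ≡ 8·(x + 7) ≡ 8x + 18 (mod f). Check: (18x + 9)·(8x + 18) = 11x^2 + 16x + 10 ≡ 1 (mod x^2 + 17x + 6).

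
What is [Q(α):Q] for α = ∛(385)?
[Q(α):Q] = 3

The minimal polynomial of α is x^3 - 385, irreducible over Q since 385 is not a perfect cube (so x^3 - 385 has no rational root). Hence [Q(α):Q] = deg(m_α) = 3.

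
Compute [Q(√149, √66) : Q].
[Q(√149, √66) : Q] = 4

[Q(√149):Q] = 2 (min poly x^2 - 149, irreducible since 149 is squarefree > 1). For the top step, suppose √66 ∈ Q(√149), say √66 = c + d√149 with c, d ∈ Q. Squaring: 66 = c^2 + 149d^2 + 2cd√149. Since √149 ∉ Q this forces 2cd = 0. If d = 0 then √66 = c ∈ Q, contradicting 66 squarefree > 1. If c = 0 then 66 = 149d^2, so 149·66 = (149d)^2 is a perfect square in Q — but 149·66 = 9834 is not a perfect square (since 149 and 66 are distinct squarefree integers). Contradiction. Hence √66 ∉ Q(√149), so x^2 - 66 stays irreducible over Q(√149) and [Q(√149, √66) : Q(√149)] = 2. By the tower law, [Q(√149, √66) : Q] = 2 · 2 = 4.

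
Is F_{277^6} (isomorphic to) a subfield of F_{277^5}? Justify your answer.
No: F_{277^6} is not a subfield of F_{277^5}

F_{p^m} embeds in F_{p^n} iff m | n. Here 6 ∤ 5 (since 5 = 0·6 + 5 with remainder 5 ≠ 0), so F_{277^6} is not a subfield of F_{277^5}. Equivalently: if it were, the tower law would give 6 = [F_{277^6}:F_277] dividing [F_{277^5}:F_277] = 5, contradiction.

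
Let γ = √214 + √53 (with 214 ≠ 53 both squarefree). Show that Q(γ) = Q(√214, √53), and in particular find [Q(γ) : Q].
[Q(γ) : Q] = 4 (equivalently, Q(γ) = Q(√214, √53))

Obviously Q(γ) ⊆ Q(√214, √53), and [Q(√214, √53):Q] = 4 (since 214, 53 are distinct squarefree integers > 1 with 11342 not a perfect square). To show equality we compute the minimal polynomial of γ. From γ = √214 + √53: γ^2 = 214 + 2√(11342) + 53 = 267 + 2√(11342), so γ^2 - 267 = 2√(11342); squaring, (γ^2 - 267)^2 = 4·11342, i.e. γ^4 - 534γ^2 + 71289 - 45368 = 0, i.e. γ^4 - 534γ^2 + 25921 = 0. So γ is a root of x^4 - 534x^2 + 25921. This polynomial is irreducible over Q: it has no rational root (each ±√214 ± √53 is irrational), and any factorization into two quadratics over Q would force √(11342) ∈ Q (pairing opposite roots) or √214, √53 ∈ Q (other pairings), all impossible. Hence [Q(γ):Q] = 4 = [Q(√214, √53):Q], so Q(γ) = Q(√214, √53).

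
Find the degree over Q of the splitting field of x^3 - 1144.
[K : Q] = 6

The roots of x^3 - 1144 are ∛1144, ω∛1144, ω^2∛1144 where ω = e^(2πi/3) is a primitive cube root of unity, so K = Q(∛1144, ω). Now [Q(∛1144):Q] = 3 (since 1144 is not a perfect cube, x^3 - 1144 is irreducible) and [Q(ω):Q] = 2. Both 2 and 3 divide [K:Q], and [K:Q] ≤ 3·2 = 6, so [K:Q] = 6. (Equivalently: Q(∛1144) ⊂ R but ω ∉ R, so [K : Q(∛1144)] = 2.)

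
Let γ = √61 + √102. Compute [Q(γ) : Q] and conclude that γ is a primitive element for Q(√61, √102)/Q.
[Q(γ) : Q] = 4 (equivalently, Q(γ) = Q(√61, √102))

Obviously Q(γ) ⊆ Q(√61, √102), and [Q(√61, √102):Q] = 4 (since 61, 102 are distinct squarefree integers > 1 with 6222 not a perfect square). To show equality we compute the minimal polynomial of γ. From γ = √61 + √102: γ^2 = 61 + 2√(6222) + 102 = 163 + 2√(6222), so γ^2 - 163 = 2√(6222); squaring, (γ^2 - 163)^2 = 4·6222, i.e. γ^4 - 326γ^2 + 26569 - 24888 = 0, i.e. γ^4 - 326γ^2 + 1681 = 0. So γ is a root of x^4 - 326x^2 + 1681. This polynomial is irreducible over Q: it has no rational root (each ±√61 ± √102 is irrational), and any factorization into two quadratics over Q would force √(6222) ∈ Q (pairing opposite roots) or √61, √102 ∈ Q (other pairings), all impossible. Hence [Q(γ):Q] = 4 = [Q(√61, √102):Q], so Q(γ) = Q(√61, √102).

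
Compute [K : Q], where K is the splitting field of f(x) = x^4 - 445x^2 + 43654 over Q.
[K : Q] = 4

Solving the quadratic in x^2: x^2 = (445 ± √(445^2 - 4·43654))/2 = (445 ± √23409)/2 = (445 ± 153)/2, giving x^2 = 299 or x^2 = 146. So f(x) = (x^2 - 299)(x^2 - 146) and the roots of f are ±√299, ±√146. Hence the splitting field is K = Q(√299, √146). Since 299 and 146 are distinct squarefree integers > 1, their product 43654 is not a perfect square, so √146 ∉ Q(√299). By the tower law [K:Q] = [Q(√299,√146):Q(√299)] · [Q(√299):Q] = 2 · 2 = 4.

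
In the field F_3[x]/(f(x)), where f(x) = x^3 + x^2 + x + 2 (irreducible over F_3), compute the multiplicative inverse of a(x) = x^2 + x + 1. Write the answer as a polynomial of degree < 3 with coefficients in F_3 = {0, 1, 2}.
a(x)^(-1) ≡ x (mod f(x))

Since f is irreducible over F_3, F_3[x]/(f) is a field and a(x) ≠ 0 has an inverse. Apply the extended Euclidean algorithm to f(x) and a(x) in F_3[x]: f(x) = (x)·a(x) + (2). The last nonzero remainder is the constant 2 = gcd(f, a) in F_3. Back-substituting through the division chain expresses 2 = s(x)·a(x) + t(x)·f(x) with s(x) ≡ 2x (mod f), so (2x)·a(x) ≡ 2 (mod f). Multiplying by 2^(-1) ≡ 2 in F_3 gives a(x)^(-1) ≡ 2·(2x) ≡ x (mod f). Check: (x^2 + x + 1)·(x) = x^3 + x^2 + x ≡ 1 (mod x^3 + x^2 + x + 2).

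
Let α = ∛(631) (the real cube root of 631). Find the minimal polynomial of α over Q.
m_α(x) = x^3 - 631

α satisfies α^3 = 631, so x^3 - 631 annihilates α. By the rational root test, a rational root p/q (in lowest terms) of x^3 - 631 would satisfy p^3 = 631 q^3, forcing q = 1 and p^3 = 631; but 631 is not a perfect cube, contradiction. A monic cubic over Q with no rational root is irreducible (any nontrivial factorization would include a linear factor). Hence x^3 - 631 is the minimal polynomial of α, and in particular [Q(α):Q] = 3.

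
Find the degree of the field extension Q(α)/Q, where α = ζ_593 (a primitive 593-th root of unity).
[Q(α):Q] = 592

The minimal polynomial of ζ_593 over Q is the 593-th cyclotomic polynomial Φ_593(x), which is irreducible over Q and has degree φ(593) = 592. Hence [Q(α):Q] = φ(593) = 592.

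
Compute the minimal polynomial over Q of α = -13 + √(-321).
m_α(x) = x^2 + 26x + 490

From α + 13 = √(-321), squaring gives (α + 13)^2 = -321, i.e. α^2 + 26α + 169 = -321, so α^2 + 26α + 490 = 0. The discriminant of x^2 + 26x + 490 is (26)^2 - 4·(490) = 676 - 1960 = -1284, and 4·(-321) is not a perfect square in Q since -321 is squarefree and ≠ 1. Hence x^2 + 26x + 490 is irreducible over Q and is the minimal polynomial of α.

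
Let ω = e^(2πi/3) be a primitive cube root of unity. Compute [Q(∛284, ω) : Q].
[Q(∛284, ω) : Q] = 6

[Q(∛284):Q] = 3 (min poly x^3 - 284, irreducible since 284 is not a perfect cube). [Q(ω):Q] = 2 (min poly x^2 + x + 1). Since Q(∛284) ⊂ R and ω ∉ R, we have ω ∉ Q(∛284), so x^2 + x + 1 remains irreducible over Q(∛284) and [Q(∛284, ω) : Q(∛284)] = 2. By the tower law, [Q(∛284, ω) : Q] = 3 · 2 = 6. (In fact Q(∛284, ω) is the splitting field of x^3 - 284 over Q.)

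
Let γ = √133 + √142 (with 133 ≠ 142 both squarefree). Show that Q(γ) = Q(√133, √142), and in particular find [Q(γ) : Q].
[Q(γ) : Q] = 4 (equivalently, Q(γ) = Q(√133, √142))

Obviously Q(γ) ⊆ Q(√133, √142), and [Q(√133, √142):Q] = 4 (since 133, 142 are distinct squarefree integers > 1 with 18886 not a perfect square). To show equality we compute the minimal polynomial of γ. From γ = √133 + √142: γ^2 = 133 + 2√(18886) + 142 = 275 + 2√(18886), so γ^2 - 275 = 2√(18886); squaring, (γ^2 - 275)^2 = 4·18886, i.e. γ^4 - 550γ^2 + 75625 - 75544 = 0, i.e. γ^4 - 550γ^2 + 81 = 0. So γ is a root of x^4 - 550x^2 + 81. This polynomial is irreducible over Q: it has no rational root (each ±√133 ± √142 is irrational), and any factorization into two quadratics over Q would force √(18886) ∈ Q (pairing opposite roots) or √133, √142 ∈ Q (other pairings), all impossible. Hence [Q(γ):Q] = 4 = [Q(√133, √142):Q], so Q(γ) = Q(√133, √142).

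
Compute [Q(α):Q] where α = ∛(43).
[Q(α):Q] = 3

The minimal polynomial of α is x^3 - 43, irreducible over Q since 43 is not a perfect cube (so x^3 - 43 has no rational root). Hence [Q(α):Q] = deg(m_α) = 3.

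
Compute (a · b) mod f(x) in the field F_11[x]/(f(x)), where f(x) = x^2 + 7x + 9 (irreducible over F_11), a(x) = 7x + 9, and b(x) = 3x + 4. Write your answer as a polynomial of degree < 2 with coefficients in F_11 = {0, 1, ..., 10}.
a · b ≡ 7x + 1 (mod f(x))

Multiply in F_11[x]: a(x)·b(x) = (7x + 9)·(3x + 4) = 10x^2 + 3. This has degree ≥ 2, so divide by f(x) over F_11: 10x^2 + 3 = (10)·(x^2 + 7x + 9) + (7x + 1). Hence a·b ≡ 7x + 1 (mod f). (F_11[x]/(f) is a field with 11^2 = 121 elements since f is irreducible of degree 2.)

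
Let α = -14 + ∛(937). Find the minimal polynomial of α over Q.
m_α(x) = x^3 + 42x^2 + 588x + 1807

Set β = α + 14 = ∛(937), so β^3 = 937. Then (α + 14)^3 - 937 = 0, i.e. α is a root of g(x) = (x + 14)^3 - 937 = x^3 + 42x^2 + 588x + 1807. Since g(x) = h(x + 14) where h(x) = x^3 - 937, and h is irreducible over Q (because 937 is not a perfect cube, so h has no rational root, and a monic cubic with no rational root is irreducible), g is also irreducible (irreducibility is preserved under the substitution x → x + 14). Hence m_α(x) = x^3 + 42x^2 + 588x + 1807.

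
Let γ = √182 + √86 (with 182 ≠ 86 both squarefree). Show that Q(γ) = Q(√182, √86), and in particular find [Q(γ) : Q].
[Q(γ) : Q] = 4 (equivalently, Q(γ) = Q(√182, √86))

Obviously Q(γ) ⊆ Q(√182, √86), and [Q(√182, √86):Q] = 4 (since 182, 86 are distinct squarefree integers > 1 with 15652 not a perfect square). To show equality we compute the minimal polynomial of γ. From γ = √182 + √86: γ^2 = 182 + 2√(15652) + 86 = 268 + 2√(15652), so γ^2 - 268 = 2√(15652); squaring, (γ^2 - 268)^2 = 4·15652, i.e. γ^4 - 536γ^2 + 71824 - 62608 = 0, i.e. γ^4 - 536γ^2 + 9216 = 0. So γ is a root of x^4 - 536x^2 + 9216. This polynomial is irreducible over Q: it has no rational root (each ±√182 ± √86 is irrational), and any factorization into two quadratics over Q would force √(15652) ∈ Q (pairing opposite roots) or √182, √86 ∈ Q (other pairings), all impossible. Hence [Q(γ):Q] = 4 = [Q(√182, √86):Q], so Q(γ) = Q(√182, √86).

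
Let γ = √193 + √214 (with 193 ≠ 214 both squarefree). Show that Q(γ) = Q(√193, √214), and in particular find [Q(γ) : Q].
[Q(γ) : Q] = 4 (equivalently, Q(γ) = Q(√193, √214))

Obviously Q(γ) ⊆ Q(√193, √214), and [Q(√193, √214):Q] = 4 (since 193, 214 are distinct squarefree integers > 1 with 41302 not a perfect square). To show equality we compute the minimal polynomial of γ. From γ = √193 + √214: γ^2 = 193 + 2√(41302) + 214 = 407 + 2√(41302), so γ^2 - 407 = 2√(41302); squaring, (γ^2 - 407)^2 = 4·41302, i.e. γ^4 - 814γ^2 + 165649 - 165208 = 0, i.e. γ^4 - 814γ^2 + 441 = 0. So γ is a root of x^4 - 814x^2 + 441. This polynomial is irreducible over Q: it has no rational root (each ±√193 ± √214 is irrational), and any factorization into two quadratics over Q would force √(41302) ∈ Q (pairing opposite roots) or √193, √214 ∈ Q (other pairings), all impossible. Hence [Q(γ):Q] = 4 = [Q(√193, √214):Q], so Q(γ) = Q(√193, √214).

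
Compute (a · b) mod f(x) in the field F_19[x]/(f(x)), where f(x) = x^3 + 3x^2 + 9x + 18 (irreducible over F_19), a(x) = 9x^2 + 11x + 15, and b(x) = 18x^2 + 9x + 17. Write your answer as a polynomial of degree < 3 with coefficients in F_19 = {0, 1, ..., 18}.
a · b ≡ 8x^2 + 10x + 10 (mod f(x))

Multiply in F_19[x]: a(x)·b(x) = (9x^2 + 11x + 15)·(18x^2 + 9x + 17) = 10x^4 + 13x^3 + 9x^2 + 18x + 8. This has degree ≥ 3, so divide by f(x) over F_19: 10x^4 + 13x^3 + 9x^2 + 18x + 8 = (10x + 2)·(x^3 + 3x^2 + 9x + 18) + (8x^2 + 10x + 10). Hence a·b ≡ 8x^2 + 10x + 10 (mod f). (F_19[x]/(f) is a field with 19^3 = 6859 elements since f is irreducible of degree 3.)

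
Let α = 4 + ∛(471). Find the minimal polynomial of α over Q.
m_α(x) = x^3 - 12x^2 + 48x - 535

Set β = α - 4 = ∛(471), so β^3 = 471. Then (α - 4)^3 - 471 = 0, i.e. α is a root of g(x) = (x - 4)^3 - 471 = x^3 - 12x^2 + 48x - 535. Since g(x) = h(x - 4) where h(x) = x^3 - 471, and h is irreducible over Q (because 471 is not a perfect cube, so h has no rational root, and a monic cubic with no rational root is irreducible), g is also irreducible (irreducibility is preserved under the substitution x → x - 4). Hence m_α(x) = x^3 - 12x^2 + 48x - 535.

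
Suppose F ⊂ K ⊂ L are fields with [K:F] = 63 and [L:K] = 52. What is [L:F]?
[L:F] = 3276

The tower law says that for any tower of field extensions F ⊂ K ⊂ L with finite degrees, [L:F] = [L:K] · [K:F]. Here this gives [L:F] = 52 · 63 = 3276.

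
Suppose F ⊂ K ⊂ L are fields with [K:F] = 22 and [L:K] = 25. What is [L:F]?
[L:F] = 550

The tower law says that for any tower of field extensions F ⊂ K ⊂ L with finite degrees, [L:F] = [L:K] · [K:F]. Here this gives [L:F] = 25 · 22 = 550.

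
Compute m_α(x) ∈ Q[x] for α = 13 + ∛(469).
m_α(x) = x^3 - 39x^2 + 507x - 2666

Set β = α - 13 = ∛(469), so β^3 = 469. Then (α - 13)^3 - 469 = 0, i.e. α is a root of g(x) = (x - 13)^3 - 469 = x^3 - 39x^2 + 507x - 2666. Since g(x) = h(x - 13) where h(x) = x^3 - 469, and h is irreducible over Q (because 469 is not a perfect cube, so h has no rational root, and a monic cubic with no rational root is irreducible), g is also irreducible (irreducibility is preserved under the substitution x → x - 13). Hence m_α(x) = x^3 - 39x^2 + 507x - 2666.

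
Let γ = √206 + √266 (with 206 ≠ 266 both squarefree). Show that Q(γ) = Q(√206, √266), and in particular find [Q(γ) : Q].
[Q(γ) : Q] = 4 (equivalently, Q(γ) = Q(√206, √266))

Obviously Q(γ) ⊆ Q(√206, √266), and [Q(√206, √266):Q] = 4 (since 206, 266 are distinct squarefree integers > 1 with 54796 not a perfect square). To show equality we compute the minimal polynomial of γ. From γ = √206 + √266: γ^2 = 206 + 2√(54796) + 266 = 472 + 2√(54796), so γ^2 - 472 = 2√(54796); squaring, (γ^2 - 472)^2 = 4·54796, i.e. γ^4 - 944γ^2 + 222784 - 219184 = 0, i.e. γ^4 - 944γ^2 + 3600 = 0. So γ is a root of x^4 - 944x^2 + 3600. This polynomial is irreducible over Q: it has no rational root (each ±√206 ± √266 is irrational), and any factorization into two quadratics over Q would force √(54796) ∈ Q (pairing opposite roots) or √206, √266 ∈ Q (other pairings), all impossible. Hence [Q(γ):Q] = 4 = [Q(√206, √266):Q], so Q(γ) = Q(√206, √266).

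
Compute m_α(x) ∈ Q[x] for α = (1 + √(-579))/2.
m_α(x) = x^2 - x + 145

From 2α - 1 = √(-579), squaring gives (2α - 1)^2 = -579, i.e. 4α^2 - 4α + 1 = -579, so α^2 - α + (1 + 579)/4 = 0. Since -579 ≡ 1 (mod 4), (1 + 579)/4 = 145 ∈ Z. The polynomial x^2 - x + 145 has discriminant 1 - 4·(145) = -579, which is not a perfect square in Q (d = -579 is squarefree and ≠ 1), so x^2 - x + 145 is irreducible over Q. It is the minimal polynomial of α.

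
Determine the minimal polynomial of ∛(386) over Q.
m_α(x) = x^3 - 386

α satisfies α^3 = 386, so x^3 - 386 annihilates α. By the rational root test, a rational root p/q (in lowest terms) of x^3 - 386 would satisfy p^3 = 386 q^3, forcing q = 1 and p^3 = 386; but 386 is not a perfect cube, contradiction. A monic cubic over Q with no rational root is irreducible (any nontrivial factorization would include a linear factor). Hence x^3 - 386 is the minimal polynomial of α, and in particular [Q(α):Q] = 3.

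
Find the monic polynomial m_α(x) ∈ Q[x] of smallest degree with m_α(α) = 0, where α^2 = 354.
m_α(x) = x^2 - 354

α satisfies α^2 - 354 = 0, so x^2 - 354 annihilates α. Since d = 354 is squarefree and ≠ 1, it is not a perfect square in Q, so x^2 - 354 has no rational root and is therefore irreducible over Q (a degree-2 polynomial over a field is irreducible iff it has no root). Hence m_α(x) = x^2 - 354.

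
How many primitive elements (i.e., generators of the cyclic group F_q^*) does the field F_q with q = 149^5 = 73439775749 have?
There are φ(73439775748) = 35521200000 primitive elements

F_q^* is cyclic of order q - 1 = 73439775748. A cyclic group of order m has exactly φ(m) generators. Here m = 73439775748 = 2^2 · 37 · 251 · 691 · 2861, so the number of primitive elements is φ(73439775748) = 35521200000.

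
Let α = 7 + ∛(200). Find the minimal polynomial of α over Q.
m_α(x) = x^3 - 21x^2 + 147x - 543

Set β = α - 7 = ∛(200), so β^3 = 200. Then (α - 7)^3 - 200 = 0, i.e. α is a root of g(x) = (x - 7)^3 - 200 = x^3 - 21x^2 + 147x - 543. Since g(x) = h(x - 7) where h(x) = x^3 - 200, and h is irreducible over Q (because 200 is not a perfect cube, so h has no rational root, and a monic cubic with no rational root is irreducible), g is also irreducible (irreducibility is preserved under the substitution x → x - 7). Hence m_α(x) = x^3 - 21x^2 + 147x - 543.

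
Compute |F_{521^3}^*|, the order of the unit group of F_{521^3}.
|F_{521^3}^*| = 141420760

F_{521^3} has 521^3 = 141420761 elements; its multiplicative group consists of all nonzero elements, so |F_{521^3}^*| = 141420761 - 1 = 141420760. (It is cyclic since any finite subgroup of the multiplicative group of a field is cyclic.)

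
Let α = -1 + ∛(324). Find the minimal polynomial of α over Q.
m_α(x) = x^3 + 3x^2 + 3x - 323

Set β = α + 1 = ∛(324), so β^3 = 324. Then (α + 1)^3 - 324 = 0, i.e. α is a root of g(x) = (x + 1)^3 - 324 = x^3 + 3x^2 + 3x - 323. Since g(x) = h(x + 1) where h(x) = x^3 - 324, and h is irreducible over Q (because 324 is not a perfect cube, so h has no rational root, and a monic cubic with no rational root is irreducible), g is also irreducible (irreducibility is preserved under the substitution x → x + 1). Hence m_α(x) = x^3 + 3x^2 + 3x - 323.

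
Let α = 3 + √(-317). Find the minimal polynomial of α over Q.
m_α(x) = x^2 - 6x + 326

From α - 3 = √(-317), squaring gives (α - 3)^2 = -317, i.e. α^2 - 6α + 9 = -317, so α^2 - 6α + 326 = 0. The discriminant of x^2 - 6x + 326 is (-6)^2 - 4·(326) = 36 - 1304 = -1268, and 4·(-317) is not a perfect square in Q since -317 is squarefree and ≠ 1. Hence x^2 - 6x + 326 is irreducible over Q and is the minimal polynomial of α.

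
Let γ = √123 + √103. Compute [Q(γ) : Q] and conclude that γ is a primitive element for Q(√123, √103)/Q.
[Q(γ) : Q] = 4 (equivalently, Q(γ) = Q(√123, √103))

Obviously Q(γ) ⊆ Q(√123, √103), and [Q(√123, √103):Q] = 4 (since 123, 103 are distinct squarefree integers > 1 with 12669 not a perfect square). To show equality we compute the minimal polynomial of γ. From γ = √123 + √103: γ^2 = 123 + 2√(12669) + 103 = 226 + 2√(12669), so γ^2 - 226 = 2√(12669); squaring, (γ^2 - 226)^2 = 4·12669, i.e. γ^4 - 452γ^2 + 51076 - 50676 = 0, i.e. γ^4 - 452γ^2 + 400 = 0. So γ is a root of x^4 - 452x^2 + 400. This polynomial is irreducible over Q: it has no rational root (each ±√123 ± √103 is irrational), and any factorization into two quadratics over Q would force √(12669) ∈ Q (pairing opposite roots) or √123, √103 ∈ Q (other pairings), all impossible. Hence [Q(γ):Q] = 4 = [Q(√123, √103):Q], so Q(γ) = Q(√123, √103).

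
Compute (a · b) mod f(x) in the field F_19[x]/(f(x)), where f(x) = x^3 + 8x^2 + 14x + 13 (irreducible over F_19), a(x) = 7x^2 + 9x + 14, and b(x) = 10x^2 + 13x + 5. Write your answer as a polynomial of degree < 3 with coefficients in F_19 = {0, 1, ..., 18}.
a · b ≡ 7x^2 + 6x (mod f(x))

Multiply in F_19[x]: a(x)·b(x) = (7x^2 + 9x + 14)·(10x^2 + 13x + 5) = 13x^4 + 10x^3 + 7x^2 + 18x + 13. This has degree ≥ 3, so divide by f(x) over F_19: 13x^4 + 10x^3 + 7x^2 + 18x + 13 = (13x + 1)·(x^3 + 8x^2 + 14x + 13) + (7x^2 + 6x). Hence a·b ≡ 7x^2 + 6x (mod f). (F_19[x]/(f) is a field with 19^3 = 6859 elements since f is irreducible of degree 3.)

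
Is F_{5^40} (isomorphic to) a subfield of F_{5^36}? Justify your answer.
No: F_{5^40} is not a subfield of F_{5^36}

F_{p^m} embeds in F_{p^n} iff m | n. Here 40 ∤ 36 (since 36 = 0·40 + 36 with remainder 36 ≠ 0), so F_{5^40} is not a subfield of F_{5^36}. Equivalently: if it were, the tower law would give 40 = [F_{5^40}:F_5] dividing [F_{5^36}:F_5] = 36, contradiction.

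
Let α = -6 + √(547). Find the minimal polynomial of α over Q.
m_α(x) = x^2 + 12x - 511

From α + 6 = √(547), squaring gives (α + 6)^2 = 547, i.e. α^2 + 12α + 36 = 547, so α^2 + 12α - 511 = 0. The discriminant of x^2 + 12x - 511 is (12)^2 - 4·(-511) = 144 + 2044 = 2188, and 4·(547) is not a perfect square in Q since 547 is squarefree and ≠ 1. Hence x^2 + 12x - 511 is irreducible over Q and is the minimal polynomial of α.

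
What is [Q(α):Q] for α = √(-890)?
[Q(α):Q] = 2

[Q(α):Q] equals the degree of the minimal polynomial of α. Here α^2 = -890 and x^2 + 890 is irreducible (d = -890 is squarefree, ≠ 1, hence not a square), so deg(m_α) = 2. Thus [Q(α):Q] = 2.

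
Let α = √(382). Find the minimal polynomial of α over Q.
m_α(x) = x^2 - 382

α satisfies α^2 - 382 = 0, so x^2 - 382 annihilates α. Since d = 382 is squarefree and ≠ 1, it is not a perfect square in Q, so x^2 - 382 has no rational root and is therefore irreducible over Q (a degree-2 polynomial over a field is irreducible iff it has no root). Hence m_α(x) = x^2 - 382.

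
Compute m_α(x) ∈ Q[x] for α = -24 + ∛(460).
m_α(x) = x^3 + 72x^2 + 1728x + 13364

Set β = α + 24 = ∛(460), so β^3 = 460. Then (α + 24)^3 - 460 = 0, i.e. α is a root of g(x) = (x + 24)^3 - 460 = x^3 + 72x^2 + 1728x + 13364. Since g(x) = h(x + 24) where h(x) = x^3 - 460, and h is irreducible over Q (because 460 is not a perfect cube, so h has no rational root, and a monic cubic with no rational root is irreducible), g is also irreducible (irreducibility is preserved under the substitution x → x + 24). Hence m_α(x) = x^3 + 72x^2 + 1728x + 13364.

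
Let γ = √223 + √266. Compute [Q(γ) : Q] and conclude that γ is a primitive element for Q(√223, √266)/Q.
[Q(γ) : Q] = 4 (equivalently, Q(γ) = Q(√223, √266))

Obviously Q(γ) ⊆ Q(√223, √266), and [Q(√223, √266):Q] = 4 (since 223, 266 are distinct squarefree integers > 1 with 59318 not a perfect square). To show equality we compute the minimal polynomial of γ. From γ = √223 + √266: γ^2 = 223 + 2√(59318) + 266 = 489 + 2√(59318), so γ^2 - 489 = 2√(59318); squaring, (γ^2 - 489)^2 = 4·59318, i.e. γ^4 - 978γ^2 + 239121 - 237272 = 0, i.e. γ^4 - 978γ^2 + 1849 = 0. So γ is a root of x^4 - 978x^2 + 1849. This polynomial is irreducible over Q: it has no rational root (each ±√223 ± √266 is irrational), and any factorization into two quadratics over Q would force √(59318) ∈ Q (pairing opposite roots) or √223, √266 ∈ Q (other pairings), all impossible. Hence [Q(γ):Q] = 4 = [Q(√223, √266):Q], so Q(γ) = Q(√223, √266).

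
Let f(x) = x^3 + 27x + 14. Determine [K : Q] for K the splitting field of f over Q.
[K : Q] = 6

By the rational root test, any rational root of the monic integer polynomial f(x) = x^3 + 27x + 14 must be an integer dividing the constant term 14, i.e. one of ±{1, 2, 7, 14}. Evaluating: f(1) = 42, f(-1) = -14, f(2) = 76, f(-2) = -48, f(7) = 546, f(-7) = -518, f(14) = 3136, f(-14) = -3108; none is 0, so f has no rational root and is therefore irreducible over Q (a cubic with no linear factor over a field is irreducible). For an irreducible cubic, the Galois group is A_3 or S_3 according as the discriminant disc(f) = -4a^3 - 27b^2 = -4·(27)^3 - 27·(14)^2 = -84024 is or is not a square in Q. Here disc(f) = -84024 is not a perfect square in Q, so the Galois group of f over Q is not contained in A_3 and must be all of S_3. The splitting field has degree |S_3| = 6 over Q, so [K : Q] = 6.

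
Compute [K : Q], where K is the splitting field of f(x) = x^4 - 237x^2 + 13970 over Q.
[K : Q] = 4

Solving the quadratic in x^2: x^2 = (237 ± √(237^2 - 4·13970))/2 = (237 ± √289)/2 = (237 ± 17)/2, giving x^2 = 127 or x^2 = 110. So f(x) = (x^2 - 127)(x^2 - 110) and the roots of f are ±√127, ±√110. Hence the splitting field is K = Q(√127, √110). Since 127 and 110 are distinct squarefree integers > 1, their product 13970 is not a perfect square, so √110 ∉ Q(√127). By the tower law [K:Q] = [Q(√127,√110):Q(√127)] · [Q(√127):Q] = 2 · 2 = 4.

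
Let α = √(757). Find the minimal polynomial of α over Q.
m_α(x) = x^2 - 757

α satisfies α^2 - 757 = 0, so x^2 - 757 annihilates α. Since d = 757 is squarefree and ≠ 1, it is not a perfect square in Q, so x^2 - 757 has no rational root and is therefore irreducible over Q (a degree-2 polynomial over a field is irreducible iff it has no root). Hence m_α(x) = x^2 - 757.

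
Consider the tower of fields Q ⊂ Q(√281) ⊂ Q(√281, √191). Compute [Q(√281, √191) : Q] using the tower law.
[Q(√281, √191) : Q] = 4

[Q(√281):Q] = 2 (min poly x^2 - 281, irreducible since 281 is squarefree > 1). For the top step, suppose √191 ∈ Q(√281), say √191 = c + d√281 with c, d ∈ Q. Squaring: 191 = c^2 + 281d^2 + 2cd√281. Since √281 ∉ Q this forces 2cd = 0. If d = 0 then √191 = c ∈ Q, contradicting 191 squarefree > 1. If c = 0 then 191 = 281d^2, so 281·191 = (281d)^2 is a perfect square in Q — but 281·191 = 53671 is not a perfect square (since 281 and 191 are distinct squarefree integers). Contradiction. Hence √191 ∉ Q(√281), so x^2 - 191 stays irreducible over Q(√281) and [Q(√281, √191) : Q(√281)] = 2. By the tower law, [Q(√281, √191) : Q] = 2 · 2 = 4.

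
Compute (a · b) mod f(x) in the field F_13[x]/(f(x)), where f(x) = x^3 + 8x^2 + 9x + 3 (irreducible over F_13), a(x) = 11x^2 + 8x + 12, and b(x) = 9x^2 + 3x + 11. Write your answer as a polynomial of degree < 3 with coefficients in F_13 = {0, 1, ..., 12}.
a · b ≡ 9x^2 + 4x + 9 (mod f(x))

Multiply in F_13[x]: a(x)·b(x) = (11x^2 + 8x + 12)·(9x^2 + 3x + 11) = 8x^4 + x^3 + 6x^2 + 7x + 2. This has degree ≥ 3, so divide by f(x) over F_13: 8x^4 + x^3 + 6x^2 + 7x + 2 = (8x + 2)·(x^3 + 8x^2 + 9x + 3) + (9x^2 + 4x + 9). Hence a·b ≡ 9x^2 + 4x + 9 (mod f). (F_13[x]/(f) is a field with 13^3 = 2197 elements since f is irreducible of degree 3.)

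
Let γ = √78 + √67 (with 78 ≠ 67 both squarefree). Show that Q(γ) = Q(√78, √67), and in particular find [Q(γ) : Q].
[Q(γ) : Q] = 4 (equivalently, Q(γ) = Q(√78, √67))

Obviously Q(γ) ⊆ Q(√78, √67), and [Q(√78, √67):Q] = 4 (since 78, 67 are distinct squarefree integers > 1 with 5226 not a perfect square). To show equality we compute the minimal polynomial of γ. From γ = √78 + √67: γ^2 = 78 + 2√(5226) + 67 = 145 + 2√(5226), so γ^2 - 145 = 2√(5226); squaring, (γ^2 - 145)^2 = 4·5226, i.e. γ^4 - 290γ^2 + 21025 - 20904 = 0, i.e. γ^4 - 290γ^2 + 121 = 0. So γ is a root of x^4 - 290x^2 + 121. This polynomial is irreducible over Q: it has no rational root (each ±√78 ± √67 is irrational), and any factorization into two quadratics over Q would force √(5226) ∈ Q (pairing opposite roots) or √78, √67 ∈ Q (other pairings), all impossible. Hence [Q(γ):Q] = 4 = [Q(√78, √67):Q], so Q(γ) = Q(√78, √67).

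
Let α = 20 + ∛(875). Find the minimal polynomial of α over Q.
m_α(x) = x^3 - 60x^2 + 1200x - 8875

Set β = α - 20 = ∛(875), so β^3 = 875. Then (α - 20)^3 - 875 = 0, i.e. α is a root of g(x) = (x - 20)^3 - 875 = x^3 - 60x^2 + 1200x - 8875. Since g(x) = h(x - 20) where h(x) = x^3 - 875, and h is irreducible over Q (because 875 is not a perfect cube, so h has no rational root, and a monic cubic with no rational root is irreducible), g is also irreducible (irreducibility is preserved under the substitution x → x - 20). Hence m_α(x) = x^3 - 60x^2 + 1200x - 8875.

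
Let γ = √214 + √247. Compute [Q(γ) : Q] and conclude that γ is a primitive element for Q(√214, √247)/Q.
[Q(γ) : Q] = 4 (equivalently, Q(γ) = Q(√214, √247))

Obviously Q(γ) ⊆ Q(√214, √247), and [Q(√214, √247):Q] = 4 (since 214, 247 are distinct squarefree integers > 1 with 52858 not a perfect square). To show equality we compute the minimal polynomial of γ. From γ = √214 + √247: γ^2 = 214 + 2√(52858) + 247 = 461 + 2√(52858), so γ^2 - 461 = 2√(52858); squaring, (γ^2 - 461)^2 = 4·52858, i.e. γ^4 - 922γ^2 + 212521 - 211432 = 0, i.e. γ^4 - 922γ^2 + 1089 = 0. So γ is a root of x^4 - 922x^2 + 1089. This polynomial is irreducible over Q: it has no rational root (each ±√214 ± √247 is irrational), and any factorization into two quadratics over Q would force √(52858) ∈ Q (pairing opposite roots) or √214, √247 ∈ Q (other pairings), all impossible. Hence [Q(γ):Q] = 4 = [Q(√214, √247):Q], so Q(γ) = Q(√214, √247).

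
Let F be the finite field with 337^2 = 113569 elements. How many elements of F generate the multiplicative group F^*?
There are φ(113568) = 29952 primitive elements

F_q^* is cyclic of order q - 1 = 113568. A cyclic group of order m has exactly φ(m) generators. Here m = 113568 = 2^5 · 3 · 7 · 13^2, so the number of primitive elements is φ(113568) = 29952.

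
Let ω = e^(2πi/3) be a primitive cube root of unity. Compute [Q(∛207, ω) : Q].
[Q(∛207, ω) : Q] = 6

[Q(∛207):Q] = 3 (min poly x^3 - 207, irreducible since 207 is not a perfect cube). [Q(ω):Q] = 2 (min poly x^2 + x + 1). Since Q(∛207) ⊂ R and ω ∉ R, we have ω ∉ Q(∛207), so x^2 + x + 1 remains irreducible over Q(∛207) and [Q(∛207, ω) : Q(∛207)] = 2. By the tower law, [Q(∛207, ω) : Q] = 3 · 2 = 6. (In fact Q(∛207, ω) is the splitting field of x^3 - 207 over Q.)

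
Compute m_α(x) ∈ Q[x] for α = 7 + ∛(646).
m_α(x) = x^3 - 21x^2 + 147x - 989

Set β = α - 7 = ∛(646), so β^3 = 646. Then (α - 7)^3 - 646 = 0, i.e. α is a root of g(x) = (x - 7)^3 - 646 = x^3 - 21x^2 + 147x - 989. Since g(x) = h(x - 7) where h(x) = x^3 - 646, and h is irreducible over Q (because 646 is not a perfect cube, so h has no rational root, and a monic cubic with no rational root is irreducible), g is also irreducible (irreducibility is preserved under the substitution x → x - 7). Hence m_α(x) = x^3 - 21x^2 + 147x - 989.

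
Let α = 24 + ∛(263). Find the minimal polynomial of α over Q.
m_α(x) = x^3 - 72x^2 + 1728x - 14087

Set β = α - 24 = ∛(263), so β^3 = 263. Then (α - 24)^3 - 263 = 0, i.e. α is a root of g(x) = (x - 24)^3 - 263 = x^3 - 72x^2 + 1728x - 14087. Since g(x) = h(x - 24) where h(x) = x^3 - 263, and h is irreducible over Q (because 263 is not a perfect cube, so h has no rational root, and a monic cubic with no rational root is irreducible), g is also irreducible (irreducibility is preserved under the substitution x → x - 24). Hence m_α(x) = x^3 - 72x^2 + 1728x - 14087.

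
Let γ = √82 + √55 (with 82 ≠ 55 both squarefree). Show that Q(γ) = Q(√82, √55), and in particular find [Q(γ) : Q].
[Q(γ) : Q] = 4 (equivalently, Q(γ) = Q(√82, √55))

Obviously Q(γ) ⊆ Q(√82, √55), and [Q(√82, √55):Q] = 4 (since 82, 55 are distinct squarefree integers > 1 with 4510 not a perfect square). To show equality we compute the minimal polynomial of γ. From γ = √82 + √55: γ^2 = 82 + 2√(4510) + 55 = 137 + 2√(4510), so γ^2 - 137 = 2√(4510); squaring, (γ^2 - 137)^2 = 4·4510, i.e. γ^4 - 274γ^2 + 18769 - 18040 = 0, i.e. γ^4 - 274γ^2 + 729 = 0. So γ is a root of x^4 - 274x^2 + 729. This polynomial is irreducible over Q: it has no rational root (each ±√82 ± √55 is irrational), and any factorization into two quadratics over Q would force √(4510) ∈ Q (pairing opposite roots) or √82, √55 ∈ Q (other pairings), all impossible. Hence [Q(γ):Q] = 4 = [Q(√82, √55):Q], so Q(γ) = Q(√82, √55).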